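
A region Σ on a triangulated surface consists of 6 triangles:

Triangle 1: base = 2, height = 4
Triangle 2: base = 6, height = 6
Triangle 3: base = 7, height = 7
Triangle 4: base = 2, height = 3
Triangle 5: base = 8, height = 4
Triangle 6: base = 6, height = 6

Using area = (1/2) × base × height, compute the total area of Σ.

(1/2)×2×4 + (1/2)×6×6 + (1/2)×7×7 + (1/2)×2×3 + (1/2)×8×4 + (1/2)×6×6 = 83.5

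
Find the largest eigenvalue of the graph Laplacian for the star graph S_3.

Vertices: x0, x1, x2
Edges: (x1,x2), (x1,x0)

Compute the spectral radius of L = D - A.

The star S_3 is the complete bipartite graph K_{1,2} (one hub of degree 2, 2 leaves of degree 1). The Laplacian spectrum of K_{p,q} is 0, p (multiplicity q−1), q (multiplicity p−1), p+q. With p = 1, q = 2: 0 once, 1 with multiplicity 1, and 3 once. (Check: trace L = sum of degrees = 4 = 1·1 + 3.)
Laplacian eigenvalues: [0.0, 1.0, 3.0]. Largest eigenvalue (spectral radius) = 3.0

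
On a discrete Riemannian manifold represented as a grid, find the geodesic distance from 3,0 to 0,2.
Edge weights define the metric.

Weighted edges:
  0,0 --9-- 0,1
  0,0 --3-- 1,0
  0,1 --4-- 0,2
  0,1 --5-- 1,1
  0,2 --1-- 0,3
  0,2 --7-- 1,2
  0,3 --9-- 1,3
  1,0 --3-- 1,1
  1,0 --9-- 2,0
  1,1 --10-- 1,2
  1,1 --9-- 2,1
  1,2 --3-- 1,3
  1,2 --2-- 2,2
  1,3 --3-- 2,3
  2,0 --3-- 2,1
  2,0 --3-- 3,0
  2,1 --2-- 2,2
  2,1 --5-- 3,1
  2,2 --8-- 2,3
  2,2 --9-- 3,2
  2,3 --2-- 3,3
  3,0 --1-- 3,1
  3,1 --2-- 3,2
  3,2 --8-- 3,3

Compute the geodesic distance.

Shortest path: 3,0 → 3,1 → 2,1 → 2,2 → 1,2 → 0,2, total weight = 17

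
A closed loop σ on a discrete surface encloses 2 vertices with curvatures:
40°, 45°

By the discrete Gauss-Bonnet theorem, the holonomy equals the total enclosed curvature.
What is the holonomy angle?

Holonomy = total enclosed curvature = 40° + 45° = 85°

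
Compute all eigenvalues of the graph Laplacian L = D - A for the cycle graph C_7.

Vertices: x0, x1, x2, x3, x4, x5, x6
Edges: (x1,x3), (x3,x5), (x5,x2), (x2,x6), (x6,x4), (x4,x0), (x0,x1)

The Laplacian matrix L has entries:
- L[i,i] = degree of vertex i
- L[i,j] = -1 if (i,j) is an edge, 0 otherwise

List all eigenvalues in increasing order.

The cycle graph C_n has Laplacian eigenvalues λ_k = 2 − 2cos(2πk/n), k = 0, 1, …, n−1. Here n = 7:
k=0: 2 − 2cos(0) = 0.0; k=1: 2 − 2cos(2π/7) = 0.753; k=2: 2 − 2cos(4π/7) = 2.445; k=3: 2 − 2cos(6π/7) = 3.8019; k=4: 2 − 2cos(8π/7) = 3.8019; k=5: 2 − 2cos(10π/7) = 2.445; k=6: 2 − 2cos(12π/7) = 0.753.
Laplacian eigenvalues (increasing order): [0.0, 0.753, 0.753, 2.445, 2.445, 3.8019, 3.8019]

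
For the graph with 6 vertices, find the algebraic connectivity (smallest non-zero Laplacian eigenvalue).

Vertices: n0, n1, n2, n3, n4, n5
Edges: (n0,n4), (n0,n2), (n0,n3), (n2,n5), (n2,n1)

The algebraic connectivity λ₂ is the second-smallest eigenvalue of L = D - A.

Degrees: deg(n0) = 3, deg(n1) = 1, deg(n2) = 3, deg(n3) = 1, deg(n4) = 1, deg(n5) = 1.
L = D − A with rows/columns ordered (n0, n1, n2, n3, n4, n5):
  [ 3,  0, -1, -1, -1,  0]
  [ 0,  1, -1,  0,  0,  0]
  [-1, -1,  3,  0,  0, -1]
  [-1,  0,  0,  1,  0,  0]
  [-1,  0,  0,  0,  1,  0]
  [ 0,  0, -1,  0,  0,  1]
Characteristic polynomial: det(λI − L) = λ(λ² − 5λ + 2)(λ − 1)²(λ − 3).
Roots: λ = 0; (λ² − 5λ + 2) = 0 ⇒ λ = (5 ± √17)/2 ≈ 0.4384, 4.5616; (λ − 1) = 0 ⇒ λ = 1 (multiplicity 2); (λ − 3) = 0 ⇒ λ = 3.
(Check: the roots sum (with multiplicity) to 10, matching trace L = Σdeg = 2·5 = 10.)
Laplacian eigenvalues: [0.0, 0.4384, 1.0, 1.0, 3.0, 4.5616]. Algebraic connectivity (smallest non-zero eigenvalue) = 0.4384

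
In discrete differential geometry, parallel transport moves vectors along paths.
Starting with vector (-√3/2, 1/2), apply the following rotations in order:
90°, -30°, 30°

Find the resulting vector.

Total rotation: 90° + (-30°) + 30° = 90°. Final vector: (-0.5000, -0.8660)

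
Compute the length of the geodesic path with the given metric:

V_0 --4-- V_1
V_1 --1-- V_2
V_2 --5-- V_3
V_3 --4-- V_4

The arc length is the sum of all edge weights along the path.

Arc length = 4 + 1 + 5 + 4 = 14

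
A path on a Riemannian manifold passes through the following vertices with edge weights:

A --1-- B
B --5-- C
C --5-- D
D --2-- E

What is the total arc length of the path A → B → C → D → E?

Arc length = 1 + 5 + 5 + 2 = 13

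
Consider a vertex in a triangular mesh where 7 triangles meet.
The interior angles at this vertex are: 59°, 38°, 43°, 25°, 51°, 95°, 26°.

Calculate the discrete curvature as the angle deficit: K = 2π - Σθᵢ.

Sum of angles = 337°. K = 360° - 337° = 23° = 23π/180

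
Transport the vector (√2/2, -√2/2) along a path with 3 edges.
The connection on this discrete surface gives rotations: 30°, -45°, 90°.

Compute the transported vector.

Total rotation: 30° + (-45°) + 90° = 75°. Final vector: (0.8660, 0.5000)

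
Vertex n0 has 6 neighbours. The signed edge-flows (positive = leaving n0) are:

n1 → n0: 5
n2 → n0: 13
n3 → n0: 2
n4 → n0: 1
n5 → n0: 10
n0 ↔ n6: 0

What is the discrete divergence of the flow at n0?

Divergence = sum of outgoing flows = (-5) + (-13) + (-2) + (-1) + (-10) + 0 = -31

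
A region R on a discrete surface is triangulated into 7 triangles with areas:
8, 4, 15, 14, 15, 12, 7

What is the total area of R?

8 + 4 + 15 + 14 + 15 + 12 + 7 = 75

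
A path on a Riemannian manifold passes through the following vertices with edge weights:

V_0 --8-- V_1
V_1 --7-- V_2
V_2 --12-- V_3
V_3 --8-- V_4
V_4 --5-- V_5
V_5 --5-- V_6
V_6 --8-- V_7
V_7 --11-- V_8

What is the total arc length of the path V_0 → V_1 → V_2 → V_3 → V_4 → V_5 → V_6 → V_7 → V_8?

Arc length = 8 + 7 + 12 + 8 + 5 + 5 + 8 + 11 = 64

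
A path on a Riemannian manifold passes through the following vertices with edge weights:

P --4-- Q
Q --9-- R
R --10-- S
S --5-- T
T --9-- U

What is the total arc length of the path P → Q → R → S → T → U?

Arc length = 4 + 9 + 10 + 5 + 9 = 37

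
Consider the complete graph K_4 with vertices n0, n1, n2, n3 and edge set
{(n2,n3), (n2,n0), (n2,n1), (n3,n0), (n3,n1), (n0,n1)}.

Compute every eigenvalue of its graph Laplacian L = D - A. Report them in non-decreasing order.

For the complete graph K_n, L = nI − J (J = all-ones matrix). J has eigenvalues n (once, eigenvector 𝟙) and 0 (multiplicity n−1), so L has eigenvalues 0 (once) and n (multiplicity n−1). Here n = 4: eigenvalue 0 once and 4 with multiplicity 3.
Laplacian eigenvalues (increasing order): [0.0, 4.0, 4.0, 4.0]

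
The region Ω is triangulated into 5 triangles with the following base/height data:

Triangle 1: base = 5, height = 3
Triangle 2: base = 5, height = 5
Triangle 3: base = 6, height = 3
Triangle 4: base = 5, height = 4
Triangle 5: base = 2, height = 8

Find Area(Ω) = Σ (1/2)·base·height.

(1/2)×5×3 + (1/2)×5×5 + (1/2)×6×3 + (1/2)×5×4 + (1/2)×2×8 = 47.0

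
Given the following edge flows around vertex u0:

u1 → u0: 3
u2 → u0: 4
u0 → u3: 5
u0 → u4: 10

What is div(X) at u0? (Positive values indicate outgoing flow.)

Divergence = sum of outgoing flows = (-3) + (-4) + 5 + 10 = 8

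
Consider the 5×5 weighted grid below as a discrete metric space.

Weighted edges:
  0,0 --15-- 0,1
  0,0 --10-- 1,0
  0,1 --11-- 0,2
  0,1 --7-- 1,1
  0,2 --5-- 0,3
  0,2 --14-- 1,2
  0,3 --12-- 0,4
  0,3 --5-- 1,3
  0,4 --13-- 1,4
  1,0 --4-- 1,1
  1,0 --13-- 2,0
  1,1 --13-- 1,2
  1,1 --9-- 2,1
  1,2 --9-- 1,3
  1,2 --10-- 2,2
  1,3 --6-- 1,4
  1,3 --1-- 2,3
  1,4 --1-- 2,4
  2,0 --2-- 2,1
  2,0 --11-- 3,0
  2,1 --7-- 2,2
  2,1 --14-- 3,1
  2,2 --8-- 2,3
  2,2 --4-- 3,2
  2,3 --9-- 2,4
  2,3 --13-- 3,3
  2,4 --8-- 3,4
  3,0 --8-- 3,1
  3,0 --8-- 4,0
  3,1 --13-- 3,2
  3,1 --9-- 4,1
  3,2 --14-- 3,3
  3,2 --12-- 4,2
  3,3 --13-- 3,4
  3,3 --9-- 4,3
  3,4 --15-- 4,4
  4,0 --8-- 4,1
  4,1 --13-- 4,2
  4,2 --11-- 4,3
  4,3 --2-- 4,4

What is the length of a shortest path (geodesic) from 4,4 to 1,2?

Shortest path: 4,4 → 4,3 → 3,3 → 2,3 → 1,3 → 1,2, total weight = 34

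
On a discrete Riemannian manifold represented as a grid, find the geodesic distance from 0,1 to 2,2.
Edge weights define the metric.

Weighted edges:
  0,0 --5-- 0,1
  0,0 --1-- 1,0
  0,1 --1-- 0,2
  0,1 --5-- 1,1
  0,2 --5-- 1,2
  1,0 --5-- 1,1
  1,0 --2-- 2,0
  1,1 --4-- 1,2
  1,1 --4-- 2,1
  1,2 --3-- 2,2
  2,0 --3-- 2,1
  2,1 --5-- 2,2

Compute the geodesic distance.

Shortest path: 0,1 → 0,2 → 1,2 → 2,2, total weight = 9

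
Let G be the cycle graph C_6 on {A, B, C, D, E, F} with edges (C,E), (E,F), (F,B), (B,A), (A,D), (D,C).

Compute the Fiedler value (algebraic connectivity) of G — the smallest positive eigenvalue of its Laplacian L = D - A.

The cycle graph C_n has Laplacian eigenvalues λ_k = 2 − 2cos(2πk/n), k = 0, 1, …, n−1. Here n = 6:
k=0: 2 − 2cos(0) = 0.0; k=1: 2 − 2cos(π/3) = 1.0; k=2: 2 − 2cos(2π/3) = 3.0; k=3: 2 − 2cos(π) = 4.0; k=4: 2 − 2cos(4π/3) = 3.0; k=5: 2 − 2cos(5π/3) = 1.0.
Laplacian eigenvalues: [0.0, 1.0, 1.0, 3.0, 3.0, 4.0]. Algebraic connectivity (smallest non-zero eigenvalue) = 1.0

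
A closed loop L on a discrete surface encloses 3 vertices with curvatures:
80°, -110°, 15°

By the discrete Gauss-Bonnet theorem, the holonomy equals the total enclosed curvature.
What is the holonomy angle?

Holonomy = total enclosed curvature = 80° + (-110°) + 15° = -15°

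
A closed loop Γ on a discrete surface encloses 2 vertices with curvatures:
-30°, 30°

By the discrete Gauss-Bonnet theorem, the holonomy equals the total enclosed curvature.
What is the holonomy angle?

Holonomy = total enclosed curvature = (-30°) + 30° = 0°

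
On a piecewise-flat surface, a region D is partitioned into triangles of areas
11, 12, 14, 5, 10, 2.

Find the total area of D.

11 + 12 + 14 + 5 + 10 + 2 = 54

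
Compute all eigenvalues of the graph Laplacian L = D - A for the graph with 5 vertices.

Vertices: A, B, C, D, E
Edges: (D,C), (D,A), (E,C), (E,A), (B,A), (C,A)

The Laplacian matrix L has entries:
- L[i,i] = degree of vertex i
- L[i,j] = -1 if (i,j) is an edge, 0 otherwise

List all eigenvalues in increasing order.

Degrees: deg(A) = 4, deg(B) = 1, deg(C) = 3, deg(D) = 2, deg(E) = 2.
L = D − A with rows/columns ordered (A, B, C, D, E):
  [ 4, -1, -1, -1, -1]
  [-1,  1,  0,  0,  0]
  [-1,  0,  3, -1, -1]
  [-1,  0, -1,  2,  0]
  [-1,  0, -1,  0,  2]
Characteristic polynomial: det(λI − L) = λ(λ − 1)(λ − 2)(λ − 4)(λ − 5).
Roots: λ = 0; (λ − 1) = 0 ⇒ λ = 1; (λ − 2) = 0 ⇒ λ = 2; (λ − 4) = 0 ⇒ λ = 4; (λ − 5) = 0 ⇒ λ = 5.
(Check: the roots sum (with multiplicity) to 12, matching trace L = Σdeg = 2·6 = 12.)
Laplacian eigenvalues (increasing order): [0.0, 1.0, 2.0, 4.0, 5.0]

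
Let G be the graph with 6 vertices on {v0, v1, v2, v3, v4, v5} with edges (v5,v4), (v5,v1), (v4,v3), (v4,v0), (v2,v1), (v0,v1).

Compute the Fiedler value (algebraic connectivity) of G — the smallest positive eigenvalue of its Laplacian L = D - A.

Degrees: deg(v0) = 2, deg(v1) = 3, deg(v2) = 1, deg(v3) = 1, deg(v4) = 3, deg(v5) = 2.
L = D − A with rows/columns ordered (v0, v1, v2, v3, v4, v5):
  [ 2, -1,  0,  0, -1,  0]
  [-1,  3, -1,  0,  0, -1]
  [ 0, -1,  1,  0,  0,  0]
  [ 0,  0,  0,  1, -1,  0]
  [-1,  0,  0, -1,  3, -1]
  [ 0, -1,  0,  0, -1,  2]
Characteristic polynomial: det(λI − L) = λ(λ² − 4λ + 2)(λ² − 6λ + 6)(λ − 2).
Roots: λ = 0; (λ² − 4λ + 2) = 0 ⇒ λ = 2 ± √2 ≈ 0.5858, 3.4142; (λ² − 6λ + 6) = 0 ⇒ λ = 3 ± √3 ≈ 1.2679, 4.7321; (λ − 2) = 0 ⇒ λ = 2.
(Check: the roots sum (with multiplicity) to 12, matching trace L = Σdeg = 2·6 = 12.)
Laplacian eigenvalues: [0.0, 0.5858, 1.2679, 2.0, 3.4142, 4.7321]. Algebraic connectivity (smallest non-zero eigenvalue) = 0.5858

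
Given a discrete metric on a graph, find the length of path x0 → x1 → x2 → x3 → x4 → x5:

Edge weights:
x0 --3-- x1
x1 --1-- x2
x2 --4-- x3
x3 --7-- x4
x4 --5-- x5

Arc length = 3 + 1 + 4 + 7 + 5 = 20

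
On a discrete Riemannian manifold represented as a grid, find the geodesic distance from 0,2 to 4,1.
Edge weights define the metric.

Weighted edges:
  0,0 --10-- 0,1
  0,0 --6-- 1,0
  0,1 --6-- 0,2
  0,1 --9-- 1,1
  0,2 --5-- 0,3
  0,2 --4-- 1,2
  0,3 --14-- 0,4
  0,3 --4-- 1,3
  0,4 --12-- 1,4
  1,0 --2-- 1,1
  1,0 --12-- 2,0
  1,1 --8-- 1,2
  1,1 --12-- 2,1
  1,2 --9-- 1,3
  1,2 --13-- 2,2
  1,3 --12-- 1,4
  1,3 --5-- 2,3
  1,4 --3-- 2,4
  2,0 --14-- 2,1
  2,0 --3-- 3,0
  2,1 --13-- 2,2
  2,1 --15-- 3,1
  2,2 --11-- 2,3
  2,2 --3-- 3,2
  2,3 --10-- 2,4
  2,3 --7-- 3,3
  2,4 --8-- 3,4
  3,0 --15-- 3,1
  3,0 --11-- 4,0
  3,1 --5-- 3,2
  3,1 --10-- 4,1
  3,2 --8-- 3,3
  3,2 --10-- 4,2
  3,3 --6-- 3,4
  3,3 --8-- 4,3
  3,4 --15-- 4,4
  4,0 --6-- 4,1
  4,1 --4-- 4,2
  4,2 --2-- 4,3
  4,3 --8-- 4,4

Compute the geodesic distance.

Shortest path: 0,2 → 1,2 → 2,2 → 3,2 → 4,2 → 4,1, total weight = 34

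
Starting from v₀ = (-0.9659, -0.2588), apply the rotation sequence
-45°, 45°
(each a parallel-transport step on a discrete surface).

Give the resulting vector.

Total rotation: (-45°) + 45° = 0°. Final vector: (-0.9659, -0.2588)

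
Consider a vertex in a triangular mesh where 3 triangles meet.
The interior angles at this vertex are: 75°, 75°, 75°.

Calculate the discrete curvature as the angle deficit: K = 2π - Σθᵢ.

Sum of angles = 225°. K = 360° - 225° = 135°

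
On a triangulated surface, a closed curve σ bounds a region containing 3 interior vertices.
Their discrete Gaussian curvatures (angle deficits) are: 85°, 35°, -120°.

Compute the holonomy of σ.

Holonomy = total enclosed curvature = 85° + 35° + (-120°) = 0°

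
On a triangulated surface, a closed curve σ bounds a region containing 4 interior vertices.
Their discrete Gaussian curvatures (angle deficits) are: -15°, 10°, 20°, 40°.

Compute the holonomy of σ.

Holonomy = total enclosed curvature = (-15°) + 10° + 20° + 40° = 55°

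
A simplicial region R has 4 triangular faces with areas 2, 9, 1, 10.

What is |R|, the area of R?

2 + 9 + 1 + 10 = 22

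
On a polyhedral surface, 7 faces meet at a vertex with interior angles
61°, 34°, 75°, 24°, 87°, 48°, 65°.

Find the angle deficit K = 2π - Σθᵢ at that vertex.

Sum of angles = 394°. K = 360° - 394° = -34° = -17π/90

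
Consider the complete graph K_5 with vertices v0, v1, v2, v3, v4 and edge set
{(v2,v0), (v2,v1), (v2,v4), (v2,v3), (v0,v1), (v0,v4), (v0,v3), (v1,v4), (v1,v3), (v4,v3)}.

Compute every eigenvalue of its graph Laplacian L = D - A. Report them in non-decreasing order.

For the complete graph K_n, L = nI − J (J = all-ones matrix). J has eigenvalues n (once, eigenvector 𝟙) and 0 (multiplicity n−1), so L has eigenvalues 0 (once) and n (multiplicity n−1). Here n = 5: eigenvalue 0 once and 5 with multiplicity 4.
Laplacian eigenvalues (increasing order): [0.0, 5.0, 5.0, 5.0, 5.0]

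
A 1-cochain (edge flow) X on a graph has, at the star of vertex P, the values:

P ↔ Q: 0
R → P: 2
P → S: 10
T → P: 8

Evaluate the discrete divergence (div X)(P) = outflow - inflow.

Divergence = sum of outgoing flows = 0 + (-2) + 10 + (-8) = 0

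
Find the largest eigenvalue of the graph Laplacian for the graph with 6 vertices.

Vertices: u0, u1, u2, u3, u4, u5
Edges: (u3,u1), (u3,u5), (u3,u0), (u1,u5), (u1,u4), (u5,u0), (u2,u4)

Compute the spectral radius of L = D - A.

Degrees: deg(u0) = 2, deg(u1) = 3, deg(u2) = 1, deg(u3) = 3, deg(u4) = 2, deg(u5) = 3.
L = D − A with rows/columns ordered (u0, u1, u2, u3, u4, u5):
  [ 2,  0,  0, -1,  0, -1]
  [ 0,  3,  0, -1, -1, -1]
  [ 0,  0,  1,  0, -1,  0]
  [-1, -1,  0,  3,  0, -1]
  [ 0, -1, -1,  0,  2,  0]
  [-1, -1,  0, -1,  0,  3]
Characteristic polynomial: det(λI − L) = λ(λ² − 5λ + 2)(λ − 2)(λ − 3)(λ − 4).
Roots: λ = 0; (λ² − 5λ + 2) = 0 ⇒ λ = (5 ± √17)/2 ≈ 0.4384, 4.5616; (λ − 2) = 0 ⇒ λ = 2; (λ − 3) = 0 ⇒ λ = 3; (λ − 4) = 0 ⇒ λ = 4.
(Check: the roots sum (with multiplicity) to 14, matching trace L = Σdeg = 2·7 = 14.)
Laplacian eigenvalues: [0.0, 0.4384, 2.0, 3.0, 4.0, 4.5616]. Largest eigenvalue (spectral radius) = 4.5616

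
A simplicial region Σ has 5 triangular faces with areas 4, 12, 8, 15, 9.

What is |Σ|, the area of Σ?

4 + 12 + 8 + 15 + 9 = 48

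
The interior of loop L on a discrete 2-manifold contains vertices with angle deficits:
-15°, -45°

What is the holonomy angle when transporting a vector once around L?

Holonomy = total enclosed curvature = (-15°) + (-45°) = -60°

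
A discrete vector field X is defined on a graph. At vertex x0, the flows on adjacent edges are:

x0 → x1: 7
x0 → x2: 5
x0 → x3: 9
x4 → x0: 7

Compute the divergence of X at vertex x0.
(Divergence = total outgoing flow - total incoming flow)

Divergence = sum of outgoing flows = 7 + 5 + 9 + (-7) = 14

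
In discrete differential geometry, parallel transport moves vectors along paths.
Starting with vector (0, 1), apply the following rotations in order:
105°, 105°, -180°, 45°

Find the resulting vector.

Total rotation: 105° + 105° + (-180°) + 45° = 75°. Final vector: (-0.9659, 0.2588)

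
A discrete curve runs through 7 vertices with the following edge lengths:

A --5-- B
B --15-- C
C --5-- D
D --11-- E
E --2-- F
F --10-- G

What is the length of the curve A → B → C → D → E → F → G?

Arc length = 5 + 15 + 5 + 11 + 2 + 10 = 48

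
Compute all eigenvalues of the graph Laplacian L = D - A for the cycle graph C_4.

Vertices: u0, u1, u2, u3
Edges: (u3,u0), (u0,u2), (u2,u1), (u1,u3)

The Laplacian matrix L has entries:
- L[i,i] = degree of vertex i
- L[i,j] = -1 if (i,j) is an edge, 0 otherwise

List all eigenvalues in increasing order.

The cycle graph C_n has Laplacian eigenvalues λ_k = 2 − 2cos(2πk/n), k = 0, 1, …, n−1. Here n = 4:
k=0: 2 − 2cos(0) = 0.0; k=1: 2 − 2cos(π/2) = 2.0; k=2: 2 − 2cos(π) = 4.0; k=3: 2 − 2cos(3π/2) = 2.0.
Laplacian eigenvalues (increasing order): [0.0, 2.0, 2.0, 4.0]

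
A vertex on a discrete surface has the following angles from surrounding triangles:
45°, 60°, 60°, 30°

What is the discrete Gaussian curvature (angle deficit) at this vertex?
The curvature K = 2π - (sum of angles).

Sum of angles = 195°. K = 360° - 195° = 165°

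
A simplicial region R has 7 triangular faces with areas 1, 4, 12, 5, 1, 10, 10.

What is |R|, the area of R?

1 + 4 + 12 + 5 + 1 + 10 + 10 = 43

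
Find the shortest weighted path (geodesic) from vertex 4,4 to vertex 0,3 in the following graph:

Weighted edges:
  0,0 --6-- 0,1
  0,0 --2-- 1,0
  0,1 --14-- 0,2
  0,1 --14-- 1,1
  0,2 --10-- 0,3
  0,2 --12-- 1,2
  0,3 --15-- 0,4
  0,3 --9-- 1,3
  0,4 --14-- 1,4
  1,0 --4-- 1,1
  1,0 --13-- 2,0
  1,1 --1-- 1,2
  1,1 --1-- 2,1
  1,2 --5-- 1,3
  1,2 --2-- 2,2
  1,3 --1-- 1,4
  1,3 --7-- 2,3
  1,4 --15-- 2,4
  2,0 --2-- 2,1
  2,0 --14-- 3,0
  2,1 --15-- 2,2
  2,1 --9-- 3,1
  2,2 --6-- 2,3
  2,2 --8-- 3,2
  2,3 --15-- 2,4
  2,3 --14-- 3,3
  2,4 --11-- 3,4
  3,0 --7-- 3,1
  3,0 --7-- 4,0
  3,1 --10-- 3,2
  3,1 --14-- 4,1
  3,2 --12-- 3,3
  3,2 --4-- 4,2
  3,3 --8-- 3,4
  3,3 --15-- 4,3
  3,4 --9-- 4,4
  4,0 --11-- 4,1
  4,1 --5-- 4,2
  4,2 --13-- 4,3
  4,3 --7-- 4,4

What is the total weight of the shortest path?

Shortest path: 4,4 → 3,4 → 2,4 → 1,4 → 1,3 → 0,3, total weight = 45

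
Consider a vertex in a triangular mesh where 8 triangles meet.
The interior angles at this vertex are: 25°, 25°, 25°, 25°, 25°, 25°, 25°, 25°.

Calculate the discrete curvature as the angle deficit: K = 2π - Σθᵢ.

Sum of angles = 200°. K = 360° - 200° = 160°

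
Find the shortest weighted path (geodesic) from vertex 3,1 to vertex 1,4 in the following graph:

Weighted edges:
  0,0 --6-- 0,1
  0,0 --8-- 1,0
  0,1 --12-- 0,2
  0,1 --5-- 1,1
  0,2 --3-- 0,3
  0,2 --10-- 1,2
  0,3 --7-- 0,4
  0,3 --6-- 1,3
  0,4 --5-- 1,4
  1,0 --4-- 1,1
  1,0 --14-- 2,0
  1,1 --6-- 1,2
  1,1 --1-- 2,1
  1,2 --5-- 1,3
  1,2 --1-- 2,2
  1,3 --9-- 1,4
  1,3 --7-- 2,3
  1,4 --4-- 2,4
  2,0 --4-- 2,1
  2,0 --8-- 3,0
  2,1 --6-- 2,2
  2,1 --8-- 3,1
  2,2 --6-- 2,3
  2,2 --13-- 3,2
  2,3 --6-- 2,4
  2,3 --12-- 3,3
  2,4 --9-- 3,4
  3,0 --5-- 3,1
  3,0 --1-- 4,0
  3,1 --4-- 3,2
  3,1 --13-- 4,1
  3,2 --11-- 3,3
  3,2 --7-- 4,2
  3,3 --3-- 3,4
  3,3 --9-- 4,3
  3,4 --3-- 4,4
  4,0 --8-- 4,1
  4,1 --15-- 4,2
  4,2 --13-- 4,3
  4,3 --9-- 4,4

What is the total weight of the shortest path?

Shortest path: 3,1 → 2,1 → 1,1 → 1,2 → 1,3 → 1,4, total weight = 29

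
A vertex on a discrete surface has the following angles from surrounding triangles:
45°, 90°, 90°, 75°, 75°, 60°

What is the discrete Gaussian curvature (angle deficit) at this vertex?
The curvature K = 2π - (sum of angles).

Sum of angles = 435°. K = 360° - 435° = -75°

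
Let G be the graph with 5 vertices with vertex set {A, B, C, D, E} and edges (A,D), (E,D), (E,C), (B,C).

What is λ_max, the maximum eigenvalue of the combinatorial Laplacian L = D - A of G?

Degrees: deg(A) = 1, deg(B) = 1, deg(C) = 2, deg(D) = 2, deg(E) = 2.
L = D − A with rows/columns ordered (A, B, C, D, E):
  [ 1,  0,  0, -1,  0]
  [ 0,  1, -1,  0,  0]
  [ 0, -1,  2,  0, -1]
  [-1,  0,  0,  2, -1]
  [ 0,  0, -1, -1,  2]
Characteristic polynomial: det(λI − L) = λ(λ² − 3λ + 1)(λ² − 5λ + 5).
Roots: λ = 0; (λ² − 3λ + 1) = 0 ⇒ λ = (3 ± √5)/2 ≈ 0.382, 2.618; (λ² − 5λ + 5) = 0 ⇒ λ = (5 ± √5)/2 ≈ 1.382, 3.618.
(Check: the roots sum (with multiplicity) to 8, matching trace L = Σdeg = 2·4 = 8.)
Laplacian eigenvalues: [0.0, 0.382, 1.382, 2.618, 3.618]. Largest eigenvalue (spectral radius) = 3.618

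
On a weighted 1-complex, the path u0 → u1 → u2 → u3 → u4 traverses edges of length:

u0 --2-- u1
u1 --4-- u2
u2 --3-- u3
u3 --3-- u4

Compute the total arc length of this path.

Arc length = 2 + 4 + 3 + 3 = 12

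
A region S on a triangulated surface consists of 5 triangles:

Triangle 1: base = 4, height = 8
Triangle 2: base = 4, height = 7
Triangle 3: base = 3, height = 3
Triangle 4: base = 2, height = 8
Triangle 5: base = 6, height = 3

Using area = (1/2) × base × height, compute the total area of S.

(1/2)×4×8 + (1/2)×4×7 + (1/2)×3×3 + (1/2)×2×8 + (1/2)×6×3 = 51.5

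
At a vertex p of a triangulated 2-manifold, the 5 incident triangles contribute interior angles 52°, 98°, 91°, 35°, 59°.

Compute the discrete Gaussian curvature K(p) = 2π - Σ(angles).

Sum of angles = 335°. K = 360° - 335° = 25° = 5π/36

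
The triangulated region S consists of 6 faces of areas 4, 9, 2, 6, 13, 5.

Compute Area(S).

4 + 9 + 2 + 6 + 13 + 5 = 39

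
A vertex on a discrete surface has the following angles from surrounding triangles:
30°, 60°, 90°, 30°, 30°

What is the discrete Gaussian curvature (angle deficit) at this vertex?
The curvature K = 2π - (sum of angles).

Sum of angles = 240°. K = 360° - 240° = 120°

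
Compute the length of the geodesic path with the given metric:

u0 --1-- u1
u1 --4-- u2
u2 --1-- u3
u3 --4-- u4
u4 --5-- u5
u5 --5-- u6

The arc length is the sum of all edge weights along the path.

Arc length = 1 + 4 + 1 + 4 + 5 + 5 = 20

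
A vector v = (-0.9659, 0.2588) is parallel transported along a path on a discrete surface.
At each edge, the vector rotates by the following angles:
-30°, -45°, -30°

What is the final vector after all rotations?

Total rotation: (-30°) + (-45°) + (-30°) = -105°. Final vector: (0.5000, 0.8660)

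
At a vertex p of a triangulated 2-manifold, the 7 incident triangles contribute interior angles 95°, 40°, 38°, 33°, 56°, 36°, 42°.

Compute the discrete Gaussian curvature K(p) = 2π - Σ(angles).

Sum of angles = 340°. K = 360° - 340° = 20° = π/9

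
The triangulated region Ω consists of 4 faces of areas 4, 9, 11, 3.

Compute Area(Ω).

4 + 9 + 11 + 3 = 27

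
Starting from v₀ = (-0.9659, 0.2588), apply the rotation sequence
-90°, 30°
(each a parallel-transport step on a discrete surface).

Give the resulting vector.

Total rotation: (-90°) + 30° = -60°. Final vector: (-0.2588, 0.9659)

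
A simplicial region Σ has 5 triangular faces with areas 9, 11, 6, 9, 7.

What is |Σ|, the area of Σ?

9 + 11 + 6 + 9 + 7 = 42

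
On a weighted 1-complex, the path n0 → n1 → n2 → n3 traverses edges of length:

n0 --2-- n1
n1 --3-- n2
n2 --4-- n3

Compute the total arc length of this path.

Arc length = 2 + 3 + 4 = 9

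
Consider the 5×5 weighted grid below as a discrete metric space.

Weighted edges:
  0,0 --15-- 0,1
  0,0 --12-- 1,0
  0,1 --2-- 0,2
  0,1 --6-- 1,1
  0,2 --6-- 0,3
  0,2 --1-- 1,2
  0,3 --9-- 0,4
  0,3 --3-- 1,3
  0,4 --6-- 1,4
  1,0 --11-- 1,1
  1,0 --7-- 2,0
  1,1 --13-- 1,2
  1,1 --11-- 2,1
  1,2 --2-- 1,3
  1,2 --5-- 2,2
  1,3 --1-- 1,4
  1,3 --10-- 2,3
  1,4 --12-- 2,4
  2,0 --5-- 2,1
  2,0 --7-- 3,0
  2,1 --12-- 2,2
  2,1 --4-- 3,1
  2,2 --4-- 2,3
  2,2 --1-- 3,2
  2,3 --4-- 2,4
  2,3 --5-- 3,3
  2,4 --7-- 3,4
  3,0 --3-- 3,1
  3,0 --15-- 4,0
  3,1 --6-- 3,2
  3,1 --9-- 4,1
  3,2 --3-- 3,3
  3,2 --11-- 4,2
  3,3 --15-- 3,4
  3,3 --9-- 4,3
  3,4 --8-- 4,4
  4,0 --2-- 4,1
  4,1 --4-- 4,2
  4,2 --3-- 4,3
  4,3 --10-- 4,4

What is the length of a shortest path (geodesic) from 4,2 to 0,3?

Shortest path: 4,2 → 3,2 → 2,2 → 1,2 → 1,3 → 0,3, total weight = 22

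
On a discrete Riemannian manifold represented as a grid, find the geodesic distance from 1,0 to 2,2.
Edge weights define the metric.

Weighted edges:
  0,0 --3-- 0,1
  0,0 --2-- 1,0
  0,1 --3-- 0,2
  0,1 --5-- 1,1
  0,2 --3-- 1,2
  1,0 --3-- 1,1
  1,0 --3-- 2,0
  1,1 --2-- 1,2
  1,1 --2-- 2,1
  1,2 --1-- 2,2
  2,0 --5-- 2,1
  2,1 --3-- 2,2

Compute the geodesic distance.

Shortest path: 1,0 → 1,1 → 1,2 → 2,2, total weight = 6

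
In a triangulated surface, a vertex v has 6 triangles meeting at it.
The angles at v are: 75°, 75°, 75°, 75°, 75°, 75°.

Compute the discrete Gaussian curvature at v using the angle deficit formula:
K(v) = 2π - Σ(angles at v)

Sum of angles = 450°. K = 360° - 450° = -90°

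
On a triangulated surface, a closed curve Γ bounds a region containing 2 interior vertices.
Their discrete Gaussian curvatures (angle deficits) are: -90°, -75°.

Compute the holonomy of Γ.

Holonomy = total enclosed curvature = (-90°) + (-75°) = -165°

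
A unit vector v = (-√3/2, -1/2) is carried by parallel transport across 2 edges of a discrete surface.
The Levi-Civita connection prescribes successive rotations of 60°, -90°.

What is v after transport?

Total rotation: 60° + (-90°) = -30°. Final vector: (-1, 0)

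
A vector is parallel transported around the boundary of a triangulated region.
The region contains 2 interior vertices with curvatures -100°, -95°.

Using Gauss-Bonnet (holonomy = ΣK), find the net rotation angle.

Holonomy = total enclosed curvature = (-100°) + (-95°) = -195°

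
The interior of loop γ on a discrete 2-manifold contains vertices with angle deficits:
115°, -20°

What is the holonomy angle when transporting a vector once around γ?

Holonomy = total enclosed curvature = 115° + (-20°) = 95°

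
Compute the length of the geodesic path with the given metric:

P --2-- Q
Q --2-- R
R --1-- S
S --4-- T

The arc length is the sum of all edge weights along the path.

Arc length = 2 + 2 + 1 + 4 = 9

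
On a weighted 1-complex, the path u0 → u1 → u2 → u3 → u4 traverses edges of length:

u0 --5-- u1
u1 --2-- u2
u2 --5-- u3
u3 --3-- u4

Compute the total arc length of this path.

Arc length = 5 + 2 + 5 + 3 = 15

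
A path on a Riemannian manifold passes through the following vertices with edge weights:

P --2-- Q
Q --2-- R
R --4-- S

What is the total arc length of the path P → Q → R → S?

Arc length = 2 + 2 + 4 = 8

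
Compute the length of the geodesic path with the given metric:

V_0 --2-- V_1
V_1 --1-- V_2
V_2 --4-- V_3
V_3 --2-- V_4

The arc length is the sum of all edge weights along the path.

Arc length = 2 + 1 + 4 + 2 = 9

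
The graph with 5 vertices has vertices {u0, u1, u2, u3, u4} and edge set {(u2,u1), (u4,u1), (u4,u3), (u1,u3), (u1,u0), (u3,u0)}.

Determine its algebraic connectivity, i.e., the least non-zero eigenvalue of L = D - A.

Degrees: deg(u0) = 2, deg(u1) = 4, deg(u2) = 1, deg(u3) = 3, deg(u4) = 2.
L = D − A with rows/columns ordered (u0, u1, u2, u3, u4):
  [ 2, -1,  0, -1,  0]
  [-1,  4, -1, -1, -1]
  [ 0, -1,  1,  0,  0]
  [-1, -1,  0,  3, -1]
  [ 0, -1,  0, -1,  2]
Characteristic polynomial: det(λI − L) = λ(λ − 1)(λ − 2)(λ − 4)(λ − 5).
Roots: λ = 0; (λ − 1) = 0 ⇒ λ = 1; (λ − 2) = 0 ⇒ λ = 2; (λ − 4) = 0 ⇒ λ = 4; (λ − 5) = 0 ⇒ λ = 5.
(Check: the roots sum (with multiplicity) to 12, matching trace L = Σdeg = 2·6 = 12.)
Laplacian eigenvalues: [0.0, 1.0, 2.0, 4.0, 5.0]. Algebraic connectivity (smallest non-zero eigenvalue) = 1.0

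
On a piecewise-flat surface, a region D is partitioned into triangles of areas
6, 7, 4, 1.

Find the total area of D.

6 + 7 + 4 + 1 = 18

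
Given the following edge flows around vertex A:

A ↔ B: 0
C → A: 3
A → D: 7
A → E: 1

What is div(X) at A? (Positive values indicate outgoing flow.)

Divergence = sum of outgoing flows = 0 + (-3) + 7 + 1 = 5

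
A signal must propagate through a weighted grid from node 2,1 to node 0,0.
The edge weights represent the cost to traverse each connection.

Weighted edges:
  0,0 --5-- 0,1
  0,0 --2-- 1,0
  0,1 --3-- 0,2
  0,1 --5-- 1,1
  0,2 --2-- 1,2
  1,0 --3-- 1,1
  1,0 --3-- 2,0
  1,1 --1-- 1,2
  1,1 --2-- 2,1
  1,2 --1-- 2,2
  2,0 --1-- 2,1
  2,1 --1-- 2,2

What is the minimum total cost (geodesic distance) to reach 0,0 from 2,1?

Shortest path: 2,1 → 2,0 → 1,0 → 0,0, total weight = 6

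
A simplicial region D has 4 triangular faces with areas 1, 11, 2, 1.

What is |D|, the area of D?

1 + 11 + 2 + 1 = 15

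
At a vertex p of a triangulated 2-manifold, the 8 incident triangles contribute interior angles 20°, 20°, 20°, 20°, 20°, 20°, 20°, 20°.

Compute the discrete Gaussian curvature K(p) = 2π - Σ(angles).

Sum of angles = 160°. K = 360° - 160° = 200° = 10π/9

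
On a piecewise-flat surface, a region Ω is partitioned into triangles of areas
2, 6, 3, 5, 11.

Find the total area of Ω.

2 + 6 + 3 + 5 + 11 = 27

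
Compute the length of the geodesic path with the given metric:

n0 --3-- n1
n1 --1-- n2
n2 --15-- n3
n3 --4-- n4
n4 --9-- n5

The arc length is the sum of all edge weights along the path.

Arc length = 3 + 1 + 15 + 4 + 9 = 32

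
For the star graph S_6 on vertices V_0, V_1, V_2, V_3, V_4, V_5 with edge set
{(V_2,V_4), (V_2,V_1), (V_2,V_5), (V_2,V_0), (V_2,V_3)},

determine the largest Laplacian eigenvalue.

The star S_6 is the complete bipartite graph K_{1,5} (one hub of degree 5, 5 leaves of degree 1). The Laplacian spectrum of K_{p,q} is 0, p (multiplicity q−1), q (multiplicity p−1), p+q. With p = 1, q = 5: 0 once, 1 with multiplicity 4, and 6 once. (Check: trace L = sum of degrees = 10 = 4·1 + 6.)
Laplacian eigenvalues: [0.0, 1.0, 1.0, 1.0, 1.0, 6.0]. Largest eigenvalue (spectral radius) = 6.0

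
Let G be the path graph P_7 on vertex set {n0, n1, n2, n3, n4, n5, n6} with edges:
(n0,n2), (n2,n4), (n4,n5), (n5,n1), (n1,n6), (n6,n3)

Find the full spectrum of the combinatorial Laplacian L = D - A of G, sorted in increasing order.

The path graph P_n has Laplacian eigenvalues λ_k = 2 − 2cos(kπ/n), k = 0, 1, …, n−1. Here n = 7:
k=0: 2 − 2cos(0) = 0.0; k=1: 2 − 2cos(π/7) = 0.1981; k=2: 2 − 2cos(2π/7) = 0.753; k=3: 2 − 2cos(3π/7) = 1.555; k=4: 2 − 2cos(4π/7) = 2.445; k=5: 2 − 2cos(5π/7) = 3.247; k=6: 2 − 2cos(6π/7) = 3.8019.
Laplacian eigenvalues (increasing order): [0.0, 0.1981, 0.753, 1.555, 2.445, 3.247, 3.8019]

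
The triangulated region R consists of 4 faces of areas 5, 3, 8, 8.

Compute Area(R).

5 + 3 + 8 + 8 = 24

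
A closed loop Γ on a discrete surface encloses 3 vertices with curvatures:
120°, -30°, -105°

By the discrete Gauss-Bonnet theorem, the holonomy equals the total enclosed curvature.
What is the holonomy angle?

Holonomy = total enclosed curvature = 120° + (-30°) + (-105°) = -15°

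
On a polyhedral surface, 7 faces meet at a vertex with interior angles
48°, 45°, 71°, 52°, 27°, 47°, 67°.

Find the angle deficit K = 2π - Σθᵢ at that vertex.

Sum of angles = 357°. K = 360° - 357° = 3° = π/60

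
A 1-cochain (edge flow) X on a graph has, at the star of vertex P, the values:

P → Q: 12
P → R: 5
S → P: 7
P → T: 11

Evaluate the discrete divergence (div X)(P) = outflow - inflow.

Divergence = sum of outgoing flows = 12 + 5 + (-7) + 11 = 21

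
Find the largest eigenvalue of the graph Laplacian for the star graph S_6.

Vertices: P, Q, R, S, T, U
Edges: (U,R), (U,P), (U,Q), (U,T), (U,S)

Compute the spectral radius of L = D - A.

The star S_6 is the complete bipartite graph K_{1,5} (one hub of degree 5, 5 leaves of degree 1). The Laplacian spectrum of K_{p,q} is 0, p (multiplicity q−1), q (multiplicity p−1), p+q. With p = 1, q = 5: 0 once, 1 with multiplicity 4, and 6 once. (Check: trace L = sum of degrees = 10 = 4·1 + 6.)
Laplacian eigenvalues: [0.0, 1.0, 1.0, 1.0, 1.0, 6.0]. Largest eigenvalue (spectral radius) = 6.0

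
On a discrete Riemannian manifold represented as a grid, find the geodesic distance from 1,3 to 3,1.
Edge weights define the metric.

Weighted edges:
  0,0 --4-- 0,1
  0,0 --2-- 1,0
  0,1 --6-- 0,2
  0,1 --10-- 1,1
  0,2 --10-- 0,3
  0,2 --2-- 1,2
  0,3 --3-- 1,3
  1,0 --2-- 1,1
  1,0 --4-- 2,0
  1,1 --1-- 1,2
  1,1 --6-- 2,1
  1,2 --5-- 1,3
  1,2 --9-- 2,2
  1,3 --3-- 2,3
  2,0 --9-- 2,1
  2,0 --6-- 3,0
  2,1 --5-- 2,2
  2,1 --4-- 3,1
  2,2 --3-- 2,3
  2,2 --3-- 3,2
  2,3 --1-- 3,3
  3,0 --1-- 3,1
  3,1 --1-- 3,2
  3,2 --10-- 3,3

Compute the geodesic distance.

Shortest path: 1,3 → 2,3 → 2,2 → 3,2 → 3,1, total weight = 10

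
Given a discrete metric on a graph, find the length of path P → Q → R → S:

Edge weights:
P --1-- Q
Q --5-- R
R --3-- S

Arc length = 1 + 5 + 3 = 9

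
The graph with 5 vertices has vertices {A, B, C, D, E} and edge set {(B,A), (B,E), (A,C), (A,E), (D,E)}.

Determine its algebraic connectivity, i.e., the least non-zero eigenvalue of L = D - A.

Degrees: deg(A) = 3, deg(B) = 2, deg(C) = 1, deg(D) = 1, deg(E) = 3.
L = D − A with rows/columns ordered (A, B, C, D, E):
  [ 3, -1, -1,  0, -1]
  [-1,  2,  0,  0, -1]
  [-1,  0,  1,  0,  0]
  [ 0,  0,  0,  1, -1]
  [-1, -1,  0, -1,  3]
Characteristic polynomial: det(λI − L) = λ(λ² − 5λ + 3)(λ² − 5λ + 5).
Roots: λ = 0; (λ² − 5λ + 3) = 0 ⇒ λ = (5 ± √13)/2 ≈ 0.6972, 4.3028; (λ² − 5λ + 5) = 0 ⇒ λ = (5 ± √5)/2 ≈ 1.382, 3.618.
(Check: the roots sum (with multiplicity) to 10, matching trace L = Σdeg = 2·5 = 10.)
Laplacian eigenvalues: [0.0, 0.6972, 1.382, 3.618, 4.3028]. Algebraic connectivity (smallest non-zero eigenvalue) = 0.6972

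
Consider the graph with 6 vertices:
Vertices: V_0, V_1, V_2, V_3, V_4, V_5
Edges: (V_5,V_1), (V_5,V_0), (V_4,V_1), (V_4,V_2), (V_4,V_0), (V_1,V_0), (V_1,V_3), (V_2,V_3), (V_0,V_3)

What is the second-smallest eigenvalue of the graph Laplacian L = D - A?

Degrees: deg(V_0) = 4, deg(V_1) = 4, deg(V_2) = 2, deg(V_3) = 3, deg(V_4) = 3, deg(V_5) = 2.
L = D − A with rows/columns ordered (V_0, V_1, V_2, V_3, V_4, V_5):
  [ 4, -1,  0, -1, -1, -1]
  [-1,  4,  0, -1, -1, -1]
  [ 0,  0,  2, -1, -1,  0]
  [-1, -1, -1,  3,  0,  0]
  [-1, -1, -1,  0,  3,  0]
  [-1, -1,  0,  0,  0,  2]
Characteristic polynomial: det(λI − L) = λ(λ² − 7λ + 8)(λ − 3)²(λ − 5).
Roots: λ = 0; (λ² − 7λ + 8) = 0 ⇒ λ = (7 ± √17)/2 ≈ 1.4384, 5.5616; (λ − 3) = 0 ⇒ λ = 3 (multiplicity 2); (λ − 5) = 0 ⇒ λ = 5.
(Check: the roots sum (with multiplicity) to 18, matching trace L = Σdeg = 2·9 = 18.)
Laplacian eigenvalues: [0.0, 1.4384, 3.0, 3.0, 5.0, 5.5616]. Algebraic connectivity (smallest non-zero eigenvalue) = 1.4384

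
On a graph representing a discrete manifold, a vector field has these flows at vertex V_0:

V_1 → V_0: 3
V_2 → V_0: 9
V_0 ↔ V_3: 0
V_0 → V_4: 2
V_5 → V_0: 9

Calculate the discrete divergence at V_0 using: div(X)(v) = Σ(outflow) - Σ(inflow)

Divergence = sum of outgoing flows = (-3) + (-9) + 0 + 2 + (-9) = -19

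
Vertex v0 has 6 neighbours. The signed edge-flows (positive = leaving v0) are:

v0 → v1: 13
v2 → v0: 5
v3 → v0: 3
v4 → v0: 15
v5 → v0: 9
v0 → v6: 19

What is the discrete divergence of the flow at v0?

Divergence = sum of outgoing flows = 13 + (-5) + (-3) + (-15) + (-9) + 19 = 0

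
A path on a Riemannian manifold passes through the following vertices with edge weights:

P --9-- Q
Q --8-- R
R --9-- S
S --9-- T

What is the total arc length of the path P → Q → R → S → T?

Arc length = 9 + 8 + 9 + 9 = 35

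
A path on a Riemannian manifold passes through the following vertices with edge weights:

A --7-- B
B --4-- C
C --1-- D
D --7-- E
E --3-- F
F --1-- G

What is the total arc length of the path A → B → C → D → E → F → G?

Arc length = 7 + 4 + 1 + 7 + 3 + 1 = 23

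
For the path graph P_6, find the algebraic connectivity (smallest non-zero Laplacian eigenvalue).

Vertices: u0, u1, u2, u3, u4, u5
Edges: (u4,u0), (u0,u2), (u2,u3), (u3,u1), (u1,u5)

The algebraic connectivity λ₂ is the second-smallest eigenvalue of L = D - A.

The path graph P_n has Laplacian eigenvalues λ_k = 2 − 2cos(kπ/n), k = 0, 1, …, n−1. Here n = 6:
k=0: 2 − 2cos(0) = 0.0; k=1: 2 − 2cos(π/6) = 0.2679; k=2: 2 − 2cos(π/3) = 1.0; k=3: 2 − 2cos(π/2) = 2.0; k=4: 2 − 2cos(2π/3) = 3.0; k=5: 2 − 2cos(5π/6) = 3.7321.
Laplacian eigenvalues: [0.0, 0.2679, 1.0, 2.0, 3.0, 3.7321]. Algebraic connectivity (smallest non-zero eigenvalue) = 0.2679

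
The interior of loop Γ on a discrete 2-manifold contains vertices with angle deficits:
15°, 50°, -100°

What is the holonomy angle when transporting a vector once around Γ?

Holonomy = total enclosed curvature = 15° + 50° + (-100°) = -35°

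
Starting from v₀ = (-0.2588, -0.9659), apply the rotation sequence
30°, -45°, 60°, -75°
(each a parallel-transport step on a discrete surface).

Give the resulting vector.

Total rotation: 30° + (-45°) + 60° + (-75°) = -30°. Final vector: (-0.7071, -0.7071)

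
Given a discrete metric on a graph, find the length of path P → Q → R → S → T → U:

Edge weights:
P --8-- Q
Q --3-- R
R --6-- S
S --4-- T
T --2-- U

Arc length = 8 + 3 + 6 + 4 + 2 = 23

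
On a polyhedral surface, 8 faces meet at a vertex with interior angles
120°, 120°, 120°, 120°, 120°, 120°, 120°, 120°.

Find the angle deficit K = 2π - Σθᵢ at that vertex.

Sum of angles = 960°. K = 360° - 960° = -600°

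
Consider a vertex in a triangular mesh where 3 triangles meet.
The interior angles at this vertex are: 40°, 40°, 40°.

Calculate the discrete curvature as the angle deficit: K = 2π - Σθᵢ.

Sum of angles = 120°. K = 360° - 120° = 240°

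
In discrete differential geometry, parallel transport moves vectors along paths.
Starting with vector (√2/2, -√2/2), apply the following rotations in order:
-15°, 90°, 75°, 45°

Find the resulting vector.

Total rotation: (-15°) + 90° + 75° + 45° = 195° ≡ -165° (mod 360°). Final vector: (-0.8660, 0.5000)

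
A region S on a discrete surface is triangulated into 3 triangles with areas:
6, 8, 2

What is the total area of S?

6 + 8 + 2 = 16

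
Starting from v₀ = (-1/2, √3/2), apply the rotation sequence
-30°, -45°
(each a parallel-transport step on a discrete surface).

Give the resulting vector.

Total rotation: (-30°) + (-45°) = -75°. Final vector: (0.7071, 0.7071)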